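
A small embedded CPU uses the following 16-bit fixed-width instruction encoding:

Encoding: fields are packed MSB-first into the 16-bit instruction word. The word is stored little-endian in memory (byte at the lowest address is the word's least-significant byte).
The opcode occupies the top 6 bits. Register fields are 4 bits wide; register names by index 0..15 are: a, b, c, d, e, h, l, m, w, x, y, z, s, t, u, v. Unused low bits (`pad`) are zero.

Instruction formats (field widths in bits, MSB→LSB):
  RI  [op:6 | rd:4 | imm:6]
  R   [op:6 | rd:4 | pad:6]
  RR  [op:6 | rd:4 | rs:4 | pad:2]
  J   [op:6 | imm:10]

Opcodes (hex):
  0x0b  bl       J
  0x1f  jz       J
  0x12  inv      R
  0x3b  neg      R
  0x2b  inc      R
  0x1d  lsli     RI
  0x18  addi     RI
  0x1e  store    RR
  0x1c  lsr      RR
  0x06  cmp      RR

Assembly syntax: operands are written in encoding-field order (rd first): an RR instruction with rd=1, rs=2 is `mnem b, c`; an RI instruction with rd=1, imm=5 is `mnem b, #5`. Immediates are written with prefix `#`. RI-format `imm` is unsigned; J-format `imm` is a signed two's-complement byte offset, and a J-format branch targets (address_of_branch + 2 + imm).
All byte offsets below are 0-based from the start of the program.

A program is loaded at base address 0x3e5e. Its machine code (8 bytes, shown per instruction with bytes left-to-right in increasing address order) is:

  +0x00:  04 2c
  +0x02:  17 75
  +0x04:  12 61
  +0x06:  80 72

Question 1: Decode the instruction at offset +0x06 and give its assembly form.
@+06  little-endian(80 72) = 0x7280
  op=0x7280>>10=0x1c ⇒ lsr (RR)
  rd: (w>>6)&0xf=0xa → y
  rs: (w>>2)&0xf=0x0 → a

lsr y, a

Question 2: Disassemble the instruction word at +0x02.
off 0x02: read 17 75 as little → 0x7517
  op=0x7517>>10=0x1d ⇒ lsli (RI)
  rd: (w>>6)&0xf=0x4 → e
  imm: (w>>0)&0x3f=0x17 → #23

lsli e, #23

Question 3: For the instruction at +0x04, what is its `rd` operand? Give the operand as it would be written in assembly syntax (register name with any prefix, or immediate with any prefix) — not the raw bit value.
+0x04: 12 61 ⇒ word 0x6112 (little)
  top 6b → 0x18 → addi [RI]
  rd@[9:6]=0x4 ⇒ e
  imm@[5:0]=0x12 ⇒ #18

e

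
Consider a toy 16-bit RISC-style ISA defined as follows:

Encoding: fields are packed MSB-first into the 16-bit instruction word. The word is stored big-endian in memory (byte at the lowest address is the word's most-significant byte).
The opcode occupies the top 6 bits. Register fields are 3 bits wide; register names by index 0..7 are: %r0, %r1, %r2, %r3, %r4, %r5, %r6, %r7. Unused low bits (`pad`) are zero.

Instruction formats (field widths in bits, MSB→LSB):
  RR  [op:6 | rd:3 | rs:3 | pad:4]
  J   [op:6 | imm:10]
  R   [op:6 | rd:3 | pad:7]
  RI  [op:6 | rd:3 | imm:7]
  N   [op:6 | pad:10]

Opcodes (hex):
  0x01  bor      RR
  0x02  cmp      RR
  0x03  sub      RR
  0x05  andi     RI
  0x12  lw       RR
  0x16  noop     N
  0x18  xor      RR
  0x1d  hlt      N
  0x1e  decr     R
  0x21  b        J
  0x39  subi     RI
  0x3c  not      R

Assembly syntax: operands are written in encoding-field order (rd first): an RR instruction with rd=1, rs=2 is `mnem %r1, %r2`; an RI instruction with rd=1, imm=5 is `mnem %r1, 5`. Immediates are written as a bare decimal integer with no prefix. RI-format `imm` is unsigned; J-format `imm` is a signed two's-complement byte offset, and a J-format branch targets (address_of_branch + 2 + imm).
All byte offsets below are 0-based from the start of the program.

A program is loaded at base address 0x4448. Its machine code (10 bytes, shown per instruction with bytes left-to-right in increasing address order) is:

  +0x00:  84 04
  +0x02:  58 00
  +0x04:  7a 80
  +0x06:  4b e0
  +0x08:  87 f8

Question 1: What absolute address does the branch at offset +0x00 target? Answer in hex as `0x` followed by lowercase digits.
+0x00: 84 04 ⇒ word 0x8404 (big)
  op=0x8404>>10=0x21 ⇒ b (J)
  imm: (w>>0)&0x3ff=0x4 → 4
  target = base 0x4448 + off 0x00 + 2 + imm 4 = 0x444e

0x444e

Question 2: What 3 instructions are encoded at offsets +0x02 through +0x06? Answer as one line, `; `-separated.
noop; decr %r5; lw %r7, %r6

@+02  big-endian(58 00) = 0x5800
  op=0x5800>>10=0x16 ⇒ noop (N)
@+04  big-endian(7a 80) = 0x7a80
  op=0x7a80>>10=0x1e ⇒ decr (R)
  rd@[9:7]=0x5 ⇒ %r5
@+06  big-endian(4b e0) = 0x4be0
  op=0x4be0>>10=0x12 ⇒ lw (RR)
  rd@[9:7]=0x7 ⇒ %r7
  rs@[6:4]=0x6 ⇒ %r6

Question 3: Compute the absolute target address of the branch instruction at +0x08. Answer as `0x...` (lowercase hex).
0x444a

+0x08: 87 f8 ⇒ word 0x87f8 (big)
  opcode bits[15:10]=0x21: b/J
  imm: (w>>0)&0x3ff=0x3f8 (s10→-8) → -8
  target = base 0x4448 + off 0x08 + 2 + imm -8 = 0x444a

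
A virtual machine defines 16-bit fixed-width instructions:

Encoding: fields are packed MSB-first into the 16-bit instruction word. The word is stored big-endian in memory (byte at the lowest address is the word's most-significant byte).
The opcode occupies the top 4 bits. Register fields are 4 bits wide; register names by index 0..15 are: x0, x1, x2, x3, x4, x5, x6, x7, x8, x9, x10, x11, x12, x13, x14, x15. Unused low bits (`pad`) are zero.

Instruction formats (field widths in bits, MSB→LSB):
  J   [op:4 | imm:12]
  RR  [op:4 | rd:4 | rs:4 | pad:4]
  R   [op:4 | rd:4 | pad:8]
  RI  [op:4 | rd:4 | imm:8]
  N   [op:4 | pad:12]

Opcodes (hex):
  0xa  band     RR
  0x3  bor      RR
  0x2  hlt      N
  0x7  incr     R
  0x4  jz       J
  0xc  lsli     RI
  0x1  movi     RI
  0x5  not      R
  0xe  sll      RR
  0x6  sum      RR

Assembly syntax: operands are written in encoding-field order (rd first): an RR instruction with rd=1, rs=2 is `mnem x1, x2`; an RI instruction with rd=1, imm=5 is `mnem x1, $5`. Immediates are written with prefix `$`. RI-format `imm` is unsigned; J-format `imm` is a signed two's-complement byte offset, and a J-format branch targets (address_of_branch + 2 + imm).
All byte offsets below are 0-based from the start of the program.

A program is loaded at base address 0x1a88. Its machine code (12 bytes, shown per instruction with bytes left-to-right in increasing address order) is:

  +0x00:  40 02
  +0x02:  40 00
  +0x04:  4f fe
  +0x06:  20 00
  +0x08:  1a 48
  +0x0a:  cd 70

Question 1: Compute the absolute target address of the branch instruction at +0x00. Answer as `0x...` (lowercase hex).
0x1a8c

+0x00: 40 02 ⇒ word 0x4002 (big)
  opcode bits[15:12]=0x4: jz/J
  imm@[11:0]=0x2 ⇒ $2
  target = base 0x1a88 + off 0x00 + 2 + imm 2 = 0x1a8c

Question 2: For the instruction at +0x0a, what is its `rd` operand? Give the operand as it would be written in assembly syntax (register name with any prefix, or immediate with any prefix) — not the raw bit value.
[0a] cd 70 → 0xcd70
  top 4b → 0xc → lsli [RI]
  rd: (w>>8)&0xf=0xd → x13
  imm: (w>>0)&0xff=0x70 → $112

x13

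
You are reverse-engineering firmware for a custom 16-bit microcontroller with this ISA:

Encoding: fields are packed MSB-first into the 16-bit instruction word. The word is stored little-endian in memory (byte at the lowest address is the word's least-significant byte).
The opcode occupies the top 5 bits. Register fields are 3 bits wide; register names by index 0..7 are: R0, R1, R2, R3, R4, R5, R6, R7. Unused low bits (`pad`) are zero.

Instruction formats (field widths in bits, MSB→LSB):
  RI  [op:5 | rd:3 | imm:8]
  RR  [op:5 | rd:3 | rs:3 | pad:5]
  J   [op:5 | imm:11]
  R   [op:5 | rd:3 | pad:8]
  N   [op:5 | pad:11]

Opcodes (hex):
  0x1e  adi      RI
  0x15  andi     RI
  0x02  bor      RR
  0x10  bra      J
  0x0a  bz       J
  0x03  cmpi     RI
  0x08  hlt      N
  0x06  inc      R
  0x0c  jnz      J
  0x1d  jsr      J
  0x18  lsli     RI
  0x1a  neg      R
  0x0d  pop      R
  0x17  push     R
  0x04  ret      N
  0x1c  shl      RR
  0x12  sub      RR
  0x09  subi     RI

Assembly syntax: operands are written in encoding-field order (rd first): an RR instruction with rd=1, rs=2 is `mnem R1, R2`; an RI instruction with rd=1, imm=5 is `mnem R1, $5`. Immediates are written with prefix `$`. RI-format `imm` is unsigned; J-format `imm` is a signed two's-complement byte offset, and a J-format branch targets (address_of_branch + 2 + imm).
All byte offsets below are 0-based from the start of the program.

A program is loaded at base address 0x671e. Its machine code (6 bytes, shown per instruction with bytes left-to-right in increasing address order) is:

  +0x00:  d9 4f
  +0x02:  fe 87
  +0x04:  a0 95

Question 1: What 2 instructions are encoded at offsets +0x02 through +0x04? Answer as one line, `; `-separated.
+0x02: fe 87 ⇒ word 0x87fe (little)
  op=0x87fe>>11=0x10 ⇒ bra (J)
  imm: (w>>0)&0x7ff=0x7fe (s11→-2) → $-2
+0x04: a0 95 ⇒ word 0x95a0 (little)
  op=0x95a0>>11=0x12 ⇒ sub (RR)
  rd: (w>>8)&0x7=0x5 → R5
  rs: (w>>5)&0x7=0x5 → R5

bra $-2; sub R5, R5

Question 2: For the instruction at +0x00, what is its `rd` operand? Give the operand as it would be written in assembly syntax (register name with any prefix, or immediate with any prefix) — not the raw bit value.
R7

[00] d9 4f → 0x4fd9
  opcode bits[15:11]=0x9: subi/RI
  rd@[10:8]=0x7 ⇒ R7
  imm@[7:0]=0xd9 ⇒ $217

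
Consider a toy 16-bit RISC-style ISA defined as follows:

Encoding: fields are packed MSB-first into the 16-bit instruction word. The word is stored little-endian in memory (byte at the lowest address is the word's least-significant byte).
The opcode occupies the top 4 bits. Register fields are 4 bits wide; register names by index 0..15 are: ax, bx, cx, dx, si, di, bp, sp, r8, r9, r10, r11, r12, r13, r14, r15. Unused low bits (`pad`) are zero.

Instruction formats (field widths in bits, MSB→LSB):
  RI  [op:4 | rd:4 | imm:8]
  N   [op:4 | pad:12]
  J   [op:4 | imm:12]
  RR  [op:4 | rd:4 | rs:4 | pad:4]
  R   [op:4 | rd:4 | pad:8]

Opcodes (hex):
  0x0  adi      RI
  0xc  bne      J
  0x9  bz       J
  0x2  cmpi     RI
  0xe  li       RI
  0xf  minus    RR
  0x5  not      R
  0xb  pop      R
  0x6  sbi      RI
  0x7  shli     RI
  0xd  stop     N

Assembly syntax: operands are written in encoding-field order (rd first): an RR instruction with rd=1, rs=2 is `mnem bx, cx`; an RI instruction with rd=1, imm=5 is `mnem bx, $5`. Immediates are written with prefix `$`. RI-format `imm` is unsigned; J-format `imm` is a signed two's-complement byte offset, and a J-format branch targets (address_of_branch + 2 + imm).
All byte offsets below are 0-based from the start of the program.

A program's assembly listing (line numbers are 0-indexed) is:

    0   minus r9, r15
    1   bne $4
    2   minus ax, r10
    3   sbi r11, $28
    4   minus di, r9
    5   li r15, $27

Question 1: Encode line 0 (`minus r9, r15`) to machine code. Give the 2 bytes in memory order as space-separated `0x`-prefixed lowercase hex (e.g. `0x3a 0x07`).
0xf0 0xf9

line 0 (minus): pack op=0xf:4|rd=9:4|rs=15:4|pad=0:4 = 0xf9f0; little→ f0 f9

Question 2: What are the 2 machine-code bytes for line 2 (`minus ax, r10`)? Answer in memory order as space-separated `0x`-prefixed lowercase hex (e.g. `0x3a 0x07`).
0xa0 0xf0

2. minus fields op=0xf:4|rd=0:4|rs=10:4|pad=0:4 → word f0a0h → a0 f0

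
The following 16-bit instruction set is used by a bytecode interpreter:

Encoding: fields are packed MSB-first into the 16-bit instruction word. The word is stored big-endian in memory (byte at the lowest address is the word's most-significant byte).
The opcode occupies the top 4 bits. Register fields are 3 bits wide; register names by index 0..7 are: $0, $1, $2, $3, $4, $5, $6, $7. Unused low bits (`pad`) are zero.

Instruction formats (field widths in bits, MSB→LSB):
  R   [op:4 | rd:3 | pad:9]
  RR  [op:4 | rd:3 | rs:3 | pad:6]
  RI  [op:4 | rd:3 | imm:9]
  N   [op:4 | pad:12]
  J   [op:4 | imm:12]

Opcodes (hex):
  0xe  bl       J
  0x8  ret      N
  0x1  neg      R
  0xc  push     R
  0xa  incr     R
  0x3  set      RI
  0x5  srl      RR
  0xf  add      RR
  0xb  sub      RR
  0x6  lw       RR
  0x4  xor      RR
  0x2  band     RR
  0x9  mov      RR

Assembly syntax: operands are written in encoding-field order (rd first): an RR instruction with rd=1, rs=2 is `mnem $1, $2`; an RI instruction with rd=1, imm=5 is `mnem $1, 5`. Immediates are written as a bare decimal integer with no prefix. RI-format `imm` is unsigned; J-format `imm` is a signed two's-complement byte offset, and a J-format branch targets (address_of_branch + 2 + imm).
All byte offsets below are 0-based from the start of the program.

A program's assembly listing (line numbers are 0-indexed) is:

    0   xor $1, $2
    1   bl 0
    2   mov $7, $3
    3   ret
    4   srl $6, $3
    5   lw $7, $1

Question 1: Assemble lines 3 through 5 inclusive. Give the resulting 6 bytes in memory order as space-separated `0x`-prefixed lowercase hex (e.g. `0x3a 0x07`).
0x80 0x00 0x5c 0xc0 0x6e 0x40

line 3 (ret): pack op=0x8:4|pad=0:12 = 0x8000; big→ 80 00
line 4 (srl): pack op=0x5:4|rd=6:3|rs=3:3|pad=0:6 = 0x5cc0; big→ 5c c0
line 5 (lw): pack op=0x6:4|rd=7:3|rs=1:3|pad=0:6 = 0x6e40; big→ 6e 40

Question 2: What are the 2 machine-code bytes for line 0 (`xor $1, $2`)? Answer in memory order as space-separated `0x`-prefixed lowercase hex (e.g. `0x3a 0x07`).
0x42 0x80

line 0 (xor): pack op=0x4:4|rd=1:3|rs=2:3|pad=0:6 = 0x4280; big→ 42 80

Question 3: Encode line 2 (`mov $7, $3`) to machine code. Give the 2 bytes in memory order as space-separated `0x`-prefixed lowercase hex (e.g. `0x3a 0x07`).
line 2 (mov): pack op=0x9:4|rd=7:3|rs=3:3|pad=0:6 = 0x9ec0; big→ 9e c0

0x9e 0xc0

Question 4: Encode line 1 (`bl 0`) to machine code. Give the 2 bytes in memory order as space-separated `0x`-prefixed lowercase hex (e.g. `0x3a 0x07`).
line 1 (bl): pack op=0xe:4|imm=0:12 = 0xe000; big→ e0 00

0xe0 0x00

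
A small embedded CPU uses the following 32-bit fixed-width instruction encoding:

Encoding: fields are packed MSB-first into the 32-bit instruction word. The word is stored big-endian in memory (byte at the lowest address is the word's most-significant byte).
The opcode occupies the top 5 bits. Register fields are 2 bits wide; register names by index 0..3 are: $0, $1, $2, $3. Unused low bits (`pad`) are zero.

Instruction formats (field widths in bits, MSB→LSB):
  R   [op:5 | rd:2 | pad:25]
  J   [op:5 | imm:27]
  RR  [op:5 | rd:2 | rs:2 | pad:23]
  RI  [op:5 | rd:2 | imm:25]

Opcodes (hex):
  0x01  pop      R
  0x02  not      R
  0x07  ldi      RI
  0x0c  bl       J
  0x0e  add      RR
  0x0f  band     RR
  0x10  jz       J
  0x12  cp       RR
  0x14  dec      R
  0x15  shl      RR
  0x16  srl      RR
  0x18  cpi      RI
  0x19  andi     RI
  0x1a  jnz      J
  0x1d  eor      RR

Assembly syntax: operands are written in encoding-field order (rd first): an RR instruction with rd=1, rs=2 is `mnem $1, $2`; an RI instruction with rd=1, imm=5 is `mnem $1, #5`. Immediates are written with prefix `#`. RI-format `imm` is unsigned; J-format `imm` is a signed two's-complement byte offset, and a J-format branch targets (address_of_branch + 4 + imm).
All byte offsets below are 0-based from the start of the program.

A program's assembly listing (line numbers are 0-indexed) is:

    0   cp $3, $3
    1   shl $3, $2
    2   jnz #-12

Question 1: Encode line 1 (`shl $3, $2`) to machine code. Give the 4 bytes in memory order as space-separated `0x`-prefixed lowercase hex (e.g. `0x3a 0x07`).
line 1 (shl): pack op=0x15:5|rd=3:2|rs=2:2|pad=0:23 = 0xaf000000; big→ af 00 00 00

0xaf 0x00 0x00 0x00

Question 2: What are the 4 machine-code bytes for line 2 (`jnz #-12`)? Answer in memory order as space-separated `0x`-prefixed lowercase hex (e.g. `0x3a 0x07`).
2. jnz fields op=0x1a:5|imm=-12:27 → word d7fffff4h → d7 ff ff f4

0xd7 0xff 0xff 0xf4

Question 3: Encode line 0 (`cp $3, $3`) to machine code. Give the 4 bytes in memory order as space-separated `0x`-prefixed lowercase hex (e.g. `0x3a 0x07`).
line 0 (cp): pack op=0x12:5|rd=3:2|rs=3:2|pad=0:23 = 0x97800000; big→ 97 80 00 00

0x97 0x80 0x00 0x00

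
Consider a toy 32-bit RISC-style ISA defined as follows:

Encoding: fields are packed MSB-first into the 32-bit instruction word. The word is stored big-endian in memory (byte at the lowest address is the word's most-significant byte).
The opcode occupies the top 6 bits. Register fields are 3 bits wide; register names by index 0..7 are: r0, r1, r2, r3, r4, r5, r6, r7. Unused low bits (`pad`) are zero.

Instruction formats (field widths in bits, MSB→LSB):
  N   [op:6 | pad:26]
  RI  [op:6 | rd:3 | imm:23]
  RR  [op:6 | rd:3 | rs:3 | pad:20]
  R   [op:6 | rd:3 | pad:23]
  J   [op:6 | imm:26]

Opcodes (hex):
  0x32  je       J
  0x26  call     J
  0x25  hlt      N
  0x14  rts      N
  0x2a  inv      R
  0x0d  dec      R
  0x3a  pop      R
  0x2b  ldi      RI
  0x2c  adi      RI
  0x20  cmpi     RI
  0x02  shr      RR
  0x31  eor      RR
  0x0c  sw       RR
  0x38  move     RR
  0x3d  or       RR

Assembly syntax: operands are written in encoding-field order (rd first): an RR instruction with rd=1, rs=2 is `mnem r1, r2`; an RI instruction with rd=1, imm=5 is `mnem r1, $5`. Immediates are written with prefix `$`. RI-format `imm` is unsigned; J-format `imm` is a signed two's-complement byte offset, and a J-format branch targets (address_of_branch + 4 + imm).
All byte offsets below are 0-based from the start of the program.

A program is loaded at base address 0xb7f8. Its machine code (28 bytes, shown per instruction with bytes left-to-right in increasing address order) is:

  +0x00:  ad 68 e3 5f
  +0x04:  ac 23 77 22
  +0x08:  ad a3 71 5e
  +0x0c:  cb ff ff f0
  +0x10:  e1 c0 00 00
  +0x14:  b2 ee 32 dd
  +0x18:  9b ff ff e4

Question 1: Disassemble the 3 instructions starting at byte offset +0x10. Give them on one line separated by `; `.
@+10  big-endian(e1 c0 00 00) = 0xe1c00000
  opcode bits[31:26]=0x38: move/RR
  rd: (w>>23)&0x7=0x3 → r3
  rs: (w>>20)&0x7=0x4 → r4
@+14  big-endian(b2 ee 32 dd) = 0xb2ee32dd
  opcode bits[31:26]=0x2c: adi/RI
  rd: (w>>23)&0x7=0x5 → r5
  imm: (w>>0)&0x7fffff=0x6e32dd → $7221981
@+18  big-endian(9b ff ff e4) = 0x9bffffe4
  opcode bits[31:26]=0x26: call/J
  imm: (w>>0)&0x3ffffff=0x3ffffe4 (s26→-28) → $-28

move r3, r4; adi r5, $7221981; call $-28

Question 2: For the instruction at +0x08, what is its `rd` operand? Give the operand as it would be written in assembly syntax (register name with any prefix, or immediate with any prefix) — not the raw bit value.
[08] ad a3 71 5e → 0xada3715e
  opcode bits[31:26]=0x2b: ldi/RI
  rd@[25:23]=0x3 ⇒ r3
  imm@[22:0]=0x23715e ⇒ $2322782

r3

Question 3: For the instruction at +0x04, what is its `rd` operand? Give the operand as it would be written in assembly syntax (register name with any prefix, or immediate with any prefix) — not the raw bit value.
[04] ac 23 77 22 → 0xac237722
  op=0xac237722>>26=0x2b ⇒ ldi (RI)
  [25:23] rd=0 = r0
  [22:0] imm=2324258 = $2324258

r0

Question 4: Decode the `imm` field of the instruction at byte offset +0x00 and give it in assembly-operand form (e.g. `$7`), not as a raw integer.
$6873951

[00] ad 68 e3 5f → 0xad68e35f
  op=0xad68e35f>>26=0x2b ⇒ ldi (RI)
  rd@[25:23]=0x2 ⇒ r2
  imm@[22:0]=0x68e35f ⇒ $6873951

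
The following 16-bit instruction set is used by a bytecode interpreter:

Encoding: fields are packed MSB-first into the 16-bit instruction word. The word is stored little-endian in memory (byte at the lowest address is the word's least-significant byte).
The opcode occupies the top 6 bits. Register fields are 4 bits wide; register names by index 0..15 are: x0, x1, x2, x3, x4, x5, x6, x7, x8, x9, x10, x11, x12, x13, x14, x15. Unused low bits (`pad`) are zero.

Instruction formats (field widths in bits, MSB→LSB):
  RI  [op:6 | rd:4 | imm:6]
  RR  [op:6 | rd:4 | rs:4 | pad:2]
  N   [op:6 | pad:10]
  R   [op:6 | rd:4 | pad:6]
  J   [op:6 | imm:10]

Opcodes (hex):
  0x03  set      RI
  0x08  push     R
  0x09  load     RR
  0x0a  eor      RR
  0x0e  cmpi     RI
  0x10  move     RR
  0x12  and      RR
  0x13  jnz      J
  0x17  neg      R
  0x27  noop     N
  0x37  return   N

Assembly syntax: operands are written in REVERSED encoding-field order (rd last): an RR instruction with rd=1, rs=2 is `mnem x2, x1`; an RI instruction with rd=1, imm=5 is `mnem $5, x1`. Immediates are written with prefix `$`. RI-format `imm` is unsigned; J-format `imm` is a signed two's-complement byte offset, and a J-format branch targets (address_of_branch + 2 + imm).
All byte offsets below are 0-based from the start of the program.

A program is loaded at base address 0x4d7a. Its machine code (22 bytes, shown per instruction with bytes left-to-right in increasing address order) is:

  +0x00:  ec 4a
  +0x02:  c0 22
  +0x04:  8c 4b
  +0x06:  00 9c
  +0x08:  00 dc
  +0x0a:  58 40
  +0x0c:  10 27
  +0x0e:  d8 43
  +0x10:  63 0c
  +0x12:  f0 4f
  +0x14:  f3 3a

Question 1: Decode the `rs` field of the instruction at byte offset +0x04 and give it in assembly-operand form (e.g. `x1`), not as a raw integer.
[04] 8c 4b → 0x4b8c
  opcode bits[15:10]=0x12: and/RR
  rd: (w>>6)&0xf=0xe → x14
  rs: (w>>2)&0xf=0x3 → x3

x3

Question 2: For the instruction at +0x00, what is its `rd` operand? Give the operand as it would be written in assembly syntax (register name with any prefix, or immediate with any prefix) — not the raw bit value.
x11

+0x00: ec 4a ⇒ word 0x4aec (little)
  op=0x4aec>>10=0x12 ⇒ and (RR)
  [9:6] rd=11 = x11
  [5:2] rs=11 = x11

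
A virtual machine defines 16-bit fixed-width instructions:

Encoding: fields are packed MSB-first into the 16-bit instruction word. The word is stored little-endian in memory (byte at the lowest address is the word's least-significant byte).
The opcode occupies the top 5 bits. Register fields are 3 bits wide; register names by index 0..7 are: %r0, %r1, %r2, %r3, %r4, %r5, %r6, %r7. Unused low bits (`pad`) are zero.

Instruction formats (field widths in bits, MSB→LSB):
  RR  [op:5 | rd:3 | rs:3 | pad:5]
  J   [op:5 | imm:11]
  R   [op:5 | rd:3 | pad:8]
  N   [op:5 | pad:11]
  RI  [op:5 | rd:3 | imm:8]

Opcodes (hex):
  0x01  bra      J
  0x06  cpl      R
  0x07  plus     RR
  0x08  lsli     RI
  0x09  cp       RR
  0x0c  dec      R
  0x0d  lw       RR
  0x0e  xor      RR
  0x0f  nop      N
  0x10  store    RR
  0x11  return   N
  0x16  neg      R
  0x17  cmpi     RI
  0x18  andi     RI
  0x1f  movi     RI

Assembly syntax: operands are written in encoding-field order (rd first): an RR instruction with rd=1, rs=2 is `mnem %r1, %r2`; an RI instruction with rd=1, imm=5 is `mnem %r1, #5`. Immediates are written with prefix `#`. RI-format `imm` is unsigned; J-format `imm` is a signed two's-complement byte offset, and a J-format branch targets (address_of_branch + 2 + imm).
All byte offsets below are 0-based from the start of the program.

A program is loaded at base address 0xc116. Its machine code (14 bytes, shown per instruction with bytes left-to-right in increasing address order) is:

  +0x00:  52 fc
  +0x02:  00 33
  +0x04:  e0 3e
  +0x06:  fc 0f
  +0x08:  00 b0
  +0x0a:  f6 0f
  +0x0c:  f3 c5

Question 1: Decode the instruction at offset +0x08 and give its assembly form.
@+08  little-endian(00 b0) = 0xb000
  op=0xb000>>11=0x16 ⇒ neg (R)
  rd@[10:8]=0x0 ⇒ %r0

neg %r0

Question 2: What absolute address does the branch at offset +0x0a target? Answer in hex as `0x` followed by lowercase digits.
+0x0a: f6 0f ⇒ word 0x0ff6 (little)
  op=0x0ff6>>11=0x1 ⇒ bra (J)
  imm: (w>>0)&0x7ff=0x7f6 (s11→-10) → #-10
  target = base 0xc116 + off 0x0a + 2 + imm -10 = 0xc118

0xc118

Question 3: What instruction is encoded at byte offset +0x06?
bra #-4

+0x06: fc 0f ⇒ word 0x0ffc (little)
  top 5b → 0x1 → bra [J]
  imm@[10:0]=0x7fc (s11→-4) ⇒ #-4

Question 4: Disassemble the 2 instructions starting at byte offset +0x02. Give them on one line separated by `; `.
off 0x02: read 00 33 as little → 0x3300
  top 5b → 0x6 → cpl [R]
  [10:8] rd=3 = %r3
off 0x04: read e0 3e as little → 0x3ee0
  top 5b → 0x7 → plus [RR]
  [10:8] rd=6 = %r6
  [7:5] rs=7 = %r7

cpl %r3; plus %r6, %r7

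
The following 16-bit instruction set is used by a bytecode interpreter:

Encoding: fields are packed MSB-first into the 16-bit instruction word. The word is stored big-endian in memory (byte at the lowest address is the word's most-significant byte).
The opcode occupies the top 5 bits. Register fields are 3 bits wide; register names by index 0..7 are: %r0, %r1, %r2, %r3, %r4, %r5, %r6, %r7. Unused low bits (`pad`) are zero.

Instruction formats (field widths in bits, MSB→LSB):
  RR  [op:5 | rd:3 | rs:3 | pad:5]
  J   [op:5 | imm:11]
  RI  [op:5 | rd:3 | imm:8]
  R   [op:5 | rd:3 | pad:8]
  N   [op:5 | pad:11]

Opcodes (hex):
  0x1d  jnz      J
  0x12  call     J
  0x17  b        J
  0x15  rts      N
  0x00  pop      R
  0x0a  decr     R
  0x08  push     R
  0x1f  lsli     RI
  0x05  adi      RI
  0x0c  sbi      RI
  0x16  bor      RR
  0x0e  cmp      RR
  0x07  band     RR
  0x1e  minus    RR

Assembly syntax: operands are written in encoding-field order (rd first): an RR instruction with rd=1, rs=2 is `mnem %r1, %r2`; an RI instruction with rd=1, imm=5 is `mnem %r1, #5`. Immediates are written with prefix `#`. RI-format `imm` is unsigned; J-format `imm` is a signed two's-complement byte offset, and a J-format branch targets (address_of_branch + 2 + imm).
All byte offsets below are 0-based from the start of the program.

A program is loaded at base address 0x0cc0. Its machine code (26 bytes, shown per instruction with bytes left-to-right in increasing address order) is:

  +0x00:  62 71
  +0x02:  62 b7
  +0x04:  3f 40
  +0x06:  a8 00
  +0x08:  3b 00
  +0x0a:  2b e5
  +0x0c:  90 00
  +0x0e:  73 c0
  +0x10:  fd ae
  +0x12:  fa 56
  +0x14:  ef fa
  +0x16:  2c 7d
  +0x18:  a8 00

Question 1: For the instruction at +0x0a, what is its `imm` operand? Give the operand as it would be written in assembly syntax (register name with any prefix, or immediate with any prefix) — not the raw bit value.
#229

[0a] 2b e5 → 0x2be5
  opcode bits[15:11]=0x5: adi/RI
  rd@[10:8]=0x3 ⇒ %r3
  imm@[7:0]=0xe5 ⇒ #229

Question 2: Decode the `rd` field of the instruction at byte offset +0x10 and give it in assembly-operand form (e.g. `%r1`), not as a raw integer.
%r5

[10] fd ae → 0xfdae
  top 5b → 0x1f → lsli [RI]
  [10:8] rd=5 = %r5
  [7:0] imm=174 = #174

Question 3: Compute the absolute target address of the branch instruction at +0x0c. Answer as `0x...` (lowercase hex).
0x0cce

off 0x0c: read 90 00 as big → 0x9000
  top 5b → 0x12 → call [J]
  imm: (w>>0)&0x7ff=0x0 → #0
  target = base 0x0cc0 + off 0x0c + 2 + imm 0 = 0x0cce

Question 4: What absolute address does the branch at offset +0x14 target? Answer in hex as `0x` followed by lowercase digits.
@+14  big-endian(ef fa) = 0xeffa
  top 5b → 0x1d → jnz [J]
  imm@[10:0]=0x7fa (s11→-6) ⇒ #-6
  target = base 0x0cc0 + off 0x14 + 2 + imm -6 = 0x0cd0

0x0cd0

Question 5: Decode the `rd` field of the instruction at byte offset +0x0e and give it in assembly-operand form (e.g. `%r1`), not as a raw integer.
[0e] 73 c0 → 0x73c0
  op=0x73c0>>11=0xe ⇒ cmp (RR)
  rd: (w>>8)&0x7=0x3 → %r3
  rs: (w>>5)&0x7=0x6 → %r6

%r3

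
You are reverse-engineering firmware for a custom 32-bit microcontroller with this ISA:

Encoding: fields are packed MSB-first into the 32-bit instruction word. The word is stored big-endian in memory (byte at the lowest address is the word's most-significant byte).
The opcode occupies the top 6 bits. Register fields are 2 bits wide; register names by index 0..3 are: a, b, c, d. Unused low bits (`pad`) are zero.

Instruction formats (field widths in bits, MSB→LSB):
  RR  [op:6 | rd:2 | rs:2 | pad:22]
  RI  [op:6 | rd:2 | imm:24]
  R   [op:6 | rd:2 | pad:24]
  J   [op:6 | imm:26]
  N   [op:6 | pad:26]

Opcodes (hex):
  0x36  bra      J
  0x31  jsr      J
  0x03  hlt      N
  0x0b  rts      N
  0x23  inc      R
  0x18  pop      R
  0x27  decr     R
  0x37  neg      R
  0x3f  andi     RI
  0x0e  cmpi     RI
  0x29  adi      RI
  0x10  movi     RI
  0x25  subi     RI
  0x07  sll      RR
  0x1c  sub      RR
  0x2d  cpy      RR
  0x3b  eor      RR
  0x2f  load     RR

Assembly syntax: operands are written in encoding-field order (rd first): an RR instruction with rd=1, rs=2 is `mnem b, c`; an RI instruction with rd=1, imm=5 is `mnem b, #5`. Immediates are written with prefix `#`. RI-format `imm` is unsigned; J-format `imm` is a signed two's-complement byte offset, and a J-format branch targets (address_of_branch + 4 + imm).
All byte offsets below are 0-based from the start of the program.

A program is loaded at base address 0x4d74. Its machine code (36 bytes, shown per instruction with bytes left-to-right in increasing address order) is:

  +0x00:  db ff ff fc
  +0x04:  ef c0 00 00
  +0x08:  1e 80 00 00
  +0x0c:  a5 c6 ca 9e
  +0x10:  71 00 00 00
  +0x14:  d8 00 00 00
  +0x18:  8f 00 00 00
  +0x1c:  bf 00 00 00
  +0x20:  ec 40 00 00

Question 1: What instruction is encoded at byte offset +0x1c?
load d, a

+0x1c: bf 00 00 00 ⇒ word 0xbf000000 (big)
  opcode bits[31:26]=0x2f: load/RR
  [25:24] rd=3 = d
  [23:22] rs=0 = a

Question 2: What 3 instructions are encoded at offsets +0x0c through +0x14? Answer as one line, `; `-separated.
adi b, #13027998; sub b, a; bra #0

[0c] a5 c6 ca 9e → 0xa5c6ca9e
  op=0xa5c6ca9e>>26=0x29 ⇒ adi (RI)
  rd@[25:24]=0x1 ⇒ b
  imm@[23:0]=0xc6ca9e ⇒ #13027998
[10] 71 00 00 00 → 0x71000000
  op=0x71000000>>26=0x1c ⇒ sub (RR)
  rd@[25:24]=0x1 ⇒ b
  rs@[23:22]=0x0 ⇒ a
[14] d8 00 00 00 → 0xd8000000
  op=0xd8000000>>26=0x36 ⇒ bra (J)
  imm@[25:0]=0x0 ⇒ #0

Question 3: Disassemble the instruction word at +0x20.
eor a, b

[20] ec 40 00 00 → 0xec400000
  top 6b → 0x3b → eor [RR]
  [25:24] rd=0 = a
  [23:22] rs=1 = b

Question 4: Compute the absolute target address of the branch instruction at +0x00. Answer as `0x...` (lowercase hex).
0x4d74

off 0x00: read db ff ff fc as big → 0xdbfffffc
  opcode bits[31:26]=0x36: bra/J
  [25:0] imm=67108860 (s26→-4) = #-4
  target = base 0x4d74 + off 0x00 + 4 + imm -4 = 0x4d74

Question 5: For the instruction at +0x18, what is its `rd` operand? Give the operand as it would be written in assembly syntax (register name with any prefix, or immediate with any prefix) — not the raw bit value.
d

[18] 8f 00 00 00 → 0x8f000000
  op=0x8f000000>>26=0x23 ⇒ inc (R)
  [25:24] rd=3 = d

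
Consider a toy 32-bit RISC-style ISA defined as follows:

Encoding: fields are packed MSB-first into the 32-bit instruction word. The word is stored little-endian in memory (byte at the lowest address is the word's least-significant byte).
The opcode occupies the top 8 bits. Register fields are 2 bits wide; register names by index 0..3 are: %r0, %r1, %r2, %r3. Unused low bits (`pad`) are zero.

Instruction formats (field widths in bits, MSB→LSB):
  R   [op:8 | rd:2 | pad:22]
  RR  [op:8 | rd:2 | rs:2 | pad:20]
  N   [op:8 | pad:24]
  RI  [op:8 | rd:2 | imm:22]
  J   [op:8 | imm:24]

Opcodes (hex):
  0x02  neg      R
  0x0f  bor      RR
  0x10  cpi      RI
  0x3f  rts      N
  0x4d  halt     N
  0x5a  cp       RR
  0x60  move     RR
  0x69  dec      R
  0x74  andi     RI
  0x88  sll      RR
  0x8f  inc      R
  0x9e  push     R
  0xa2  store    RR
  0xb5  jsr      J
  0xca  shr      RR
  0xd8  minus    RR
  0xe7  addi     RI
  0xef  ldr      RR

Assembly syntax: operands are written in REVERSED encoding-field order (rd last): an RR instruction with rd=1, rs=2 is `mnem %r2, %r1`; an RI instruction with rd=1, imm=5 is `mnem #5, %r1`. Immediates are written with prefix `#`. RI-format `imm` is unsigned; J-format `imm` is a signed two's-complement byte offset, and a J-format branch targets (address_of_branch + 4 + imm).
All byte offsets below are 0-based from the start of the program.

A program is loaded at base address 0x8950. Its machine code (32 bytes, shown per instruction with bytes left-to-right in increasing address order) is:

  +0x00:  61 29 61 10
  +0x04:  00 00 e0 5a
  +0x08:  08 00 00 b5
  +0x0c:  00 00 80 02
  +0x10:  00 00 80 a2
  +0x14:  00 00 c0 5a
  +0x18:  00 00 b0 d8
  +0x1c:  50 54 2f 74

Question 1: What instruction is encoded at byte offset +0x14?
@+14  little-endian(00 00 c0 5a) = 0x5ac00000
  opcode bits[31:24]=0x5a: cp/RR
  rd@[23:22]=0x3 ⇒ %r3
  rs@[21:20]=0x0 ⇒ %r0

cp %r0, %r3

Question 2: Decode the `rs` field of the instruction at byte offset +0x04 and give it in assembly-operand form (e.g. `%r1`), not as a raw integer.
%r2

off 0x04: read 00 00 e0 5a as little → 0x5ae00000
  opcode bits[31:24]=0x5a: cp/RR
  rd@[23:22]=0x3 ⇒ %r3
  rs@[21:20]=0x2 ⇒ %r2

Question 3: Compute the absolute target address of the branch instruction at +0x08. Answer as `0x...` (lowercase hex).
off 0x08: read 08 00 00 b5 as little → 0xb5000008
  op=0xb5000008>>24=0xb5 ⇒ jsr (J)
  imm@[23:0]=0x8 ⇒ #8
  target = base 0x8950 + off 0x08 + 4 + imm 8 = 0x8964

0x8964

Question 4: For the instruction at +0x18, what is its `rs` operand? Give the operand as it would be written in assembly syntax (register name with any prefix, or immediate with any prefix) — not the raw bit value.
%r3

+0x18: 00 00 b0 d8 ⇒ word 0xd8b00000 (little)
  op=0xd8b00000>>24=0xd8 ⇒ minus (RR)
  rd: (w>>22)&0x3=0x2 → %r2
  rs: (w>>20)&0x3=0x3 → %r3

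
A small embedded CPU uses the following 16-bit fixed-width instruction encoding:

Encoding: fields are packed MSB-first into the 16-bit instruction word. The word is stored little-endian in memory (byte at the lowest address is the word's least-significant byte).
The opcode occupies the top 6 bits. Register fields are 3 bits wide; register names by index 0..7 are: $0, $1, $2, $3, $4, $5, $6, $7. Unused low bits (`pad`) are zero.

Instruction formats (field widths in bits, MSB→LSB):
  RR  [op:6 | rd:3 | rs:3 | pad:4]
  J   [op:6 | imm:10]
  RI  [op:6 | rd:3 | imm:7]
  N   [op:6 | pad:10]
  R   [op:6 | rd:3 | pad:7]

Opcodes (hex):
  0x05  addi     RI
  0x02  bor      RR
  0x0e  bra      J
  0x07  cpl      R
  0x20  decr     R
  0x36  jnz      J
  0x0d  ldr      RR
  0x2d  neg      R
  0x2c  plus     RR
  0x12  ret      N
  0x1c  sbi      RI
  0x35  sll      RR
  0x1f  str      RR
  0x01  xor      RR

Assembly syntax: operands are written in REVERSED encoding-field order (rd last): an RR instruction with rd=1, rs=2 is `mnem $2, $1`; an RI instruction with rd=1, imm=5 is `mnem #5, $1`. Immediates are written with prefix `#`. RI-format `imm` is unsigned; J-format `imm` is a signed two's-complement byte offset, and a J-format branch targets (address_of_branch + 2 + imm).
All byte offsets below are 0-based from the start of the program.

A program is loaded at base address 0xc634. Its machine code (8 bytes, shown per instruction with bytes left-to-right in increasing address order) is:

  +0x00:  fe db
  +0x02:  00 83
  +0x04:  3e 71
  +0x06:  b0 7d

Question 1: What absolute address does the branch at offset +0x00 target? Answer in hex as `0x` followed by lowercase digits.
[00] fe db → 0xdbfe
  top 6b → 0x36 → jnz [J]
  imm@[9:0]=0x3fe (s10→-2) ⇒ #-2
  target = base 0xc634 + off 0x00 + 2 + imm -2 = 0xc634

0xc634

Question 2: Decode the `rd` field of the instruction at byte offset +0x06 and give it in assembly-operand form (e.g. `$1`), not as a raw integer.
$3

@+06  little-endian(b0 7d) = 0x7db0
  opcode bits[15:10]=0x1f: str/RR
  [9:7] rd=3 = $3
  [6:4] rs=3 = $3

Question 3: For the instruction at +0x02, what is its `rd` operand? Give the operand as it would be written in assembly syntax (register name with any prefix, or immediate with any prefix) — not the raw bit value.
+0x02: 00 83 ⇒ word 0x8300 (little)
  opcode bits[15:10]=0x20: decr/R
  [9:7] rd=6 = $6

$6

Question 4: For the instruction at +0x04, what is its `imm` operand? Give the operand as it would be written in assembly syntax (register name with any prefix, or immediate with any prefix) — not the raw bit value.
[04] 3e 71 → 0x713e
  op=0x713e>>10=0x1c ⇒ sbi (RI)
  [9:7] rd=2 = $2
  [6:0] imm=62 = #62

#62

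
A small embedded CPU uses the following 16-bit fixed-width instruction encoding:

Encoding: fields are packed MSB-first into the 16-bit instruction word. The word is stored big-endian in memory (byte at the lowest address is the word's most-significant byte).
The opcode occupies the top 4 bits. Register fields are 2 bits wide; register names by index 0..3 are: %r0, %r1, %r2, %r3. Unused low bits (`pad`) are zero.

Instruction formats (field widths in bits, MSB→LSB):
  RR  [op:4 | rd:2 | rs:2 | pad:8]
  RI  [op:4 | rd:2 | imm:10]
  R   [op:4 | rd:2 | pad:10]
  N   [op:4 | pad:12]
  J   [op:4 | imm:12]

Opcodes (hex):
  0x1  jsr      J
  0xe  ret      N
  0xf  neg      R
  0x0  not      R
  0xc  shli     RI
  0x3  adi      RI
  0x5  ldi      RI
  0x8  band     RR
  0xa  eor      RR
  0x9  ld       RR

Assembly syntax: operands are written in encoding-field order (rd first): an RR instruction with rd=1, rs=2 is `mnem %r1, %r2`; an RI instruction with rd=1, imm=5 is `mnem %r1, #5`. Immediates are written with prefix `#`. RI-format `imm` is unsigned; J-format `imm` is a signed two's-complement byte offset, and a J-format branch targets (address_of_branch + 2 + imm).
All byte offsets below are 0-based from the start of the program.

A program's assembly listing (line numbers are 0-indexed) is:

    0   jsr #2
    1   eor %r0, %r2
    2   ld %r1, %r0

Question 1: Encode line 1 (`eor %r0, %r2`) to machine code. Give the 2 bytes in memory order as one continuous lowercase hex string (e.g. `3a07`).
a200

1. eor fields op=0xa:4|rd=0:2|rs=2:2|pad=0:8 → word a200h → a2 00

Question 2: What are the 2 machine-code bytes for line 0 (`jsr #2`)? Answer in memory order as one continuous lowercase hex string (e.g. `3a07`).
line 0 (jsr): pack op=0x1:4|imm=2:12 = 0x1002; big→ 10 02

1002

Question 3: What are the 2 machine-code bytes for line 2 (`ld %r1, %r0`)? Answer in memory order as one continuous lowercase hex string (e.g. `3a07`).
9400

L2: ld op=0x9:4|rd=1:2|rs=0:2|pad=0:8 ⇒ 0x9400 ⇒ big 94 00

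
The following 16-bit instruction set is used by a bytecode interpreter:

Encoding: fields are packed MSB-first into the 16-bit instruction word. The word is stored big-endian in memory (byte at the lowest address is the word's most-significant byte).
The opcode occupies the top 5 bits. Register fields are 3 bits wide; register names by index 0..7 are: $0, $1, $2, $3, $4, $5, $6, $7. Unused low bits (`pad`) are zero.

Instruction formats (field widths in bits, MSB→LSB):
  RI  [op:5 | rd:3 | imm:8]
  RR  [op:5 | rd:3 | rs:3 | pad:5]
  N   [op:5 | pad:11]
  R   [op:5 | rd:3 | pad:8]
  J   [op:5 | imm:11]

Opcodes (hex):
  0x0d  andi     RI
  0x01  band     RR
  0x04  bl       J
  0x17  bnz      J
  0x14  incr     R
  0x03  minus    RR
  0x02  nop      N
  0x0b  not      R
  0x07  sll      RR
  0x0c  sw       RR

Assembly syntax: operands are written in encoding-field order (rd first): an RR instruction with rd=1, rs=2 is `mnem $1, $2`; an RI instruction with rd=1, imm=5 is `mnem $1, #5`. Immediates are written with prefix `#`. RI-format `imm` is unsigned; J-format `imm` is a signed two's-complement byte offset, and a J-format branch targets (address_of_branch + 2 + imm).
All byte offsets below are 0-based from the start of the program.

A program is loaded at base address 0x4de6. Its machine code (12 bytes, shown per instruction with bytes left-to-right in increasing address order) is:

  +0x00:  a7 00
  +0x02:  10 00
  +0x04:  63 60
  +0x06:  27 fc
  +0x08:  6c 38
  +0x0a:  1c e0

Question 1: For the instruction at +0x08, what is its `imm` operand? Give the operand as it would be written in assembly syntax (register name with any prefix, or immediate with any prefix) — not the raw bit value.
#56

[08] 6c 38 → 0x6c38
  op=0x6c38>>11=0xd ⇒ andi (RI)
  [10:8] rd=4 = $4
  [7:0] imm=56 = #56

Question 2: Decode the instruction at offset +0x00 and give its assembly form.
off 0x00: read a7 00 as big → 0xa700
  opcode bits[15:11]=0x14: incr/R
  [10:8] rd=7 = $7

incr $7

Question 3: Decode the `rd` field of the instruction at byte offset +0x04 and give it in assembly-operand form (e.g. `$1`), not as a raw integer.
$3

off 0x04: read 63 60 as big → 0x6360
  opcode bits[15:11]=0xc: sw/RR
  [10:8] rd=3 = $3
  [7:5] rs=3 = $3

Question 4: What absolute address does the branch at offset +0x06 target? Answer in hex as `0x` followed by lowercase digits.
0x4dea

@+06  big-endian(27 fc) = 0x27fc
  op=0x27fc>>11=0x4 ⇒ bl (J)
  imm@[10:0]=0x7fc (s11→-4) ⇒ #-4
  target = base 0x4de6 + off 0x06 + 2 + imm -4 = 0x4dea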